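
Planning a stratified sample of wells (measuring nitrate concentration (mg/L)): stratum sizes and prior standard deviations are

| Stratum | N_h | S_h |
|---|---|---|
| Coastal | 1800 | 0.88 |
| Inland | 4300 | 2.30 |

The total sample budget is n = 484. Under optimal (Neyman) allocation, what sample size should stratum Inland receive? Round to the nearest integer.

Neyman allocation: n_h = n · N_h S_h / Σ N_i S_i, with n = 484.
  stratum Coastal: N_h·S_h = 1800·0.88 = 1584.00
  stratum Inland: N_h·S_h = 4300·2.30 = 9890.00
Σ N_h S_h = 11474.00
n for stratum Inland = 484·9890.00/11474.00 = 417.183 → 417

417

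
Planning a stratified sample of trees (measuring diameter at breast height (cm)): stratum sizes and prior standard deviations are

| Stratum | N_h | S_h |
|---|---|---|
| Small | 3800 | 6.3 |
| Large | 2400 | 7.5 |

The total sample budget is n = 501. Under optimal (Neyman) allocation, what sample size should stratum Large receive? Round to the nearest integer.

Neyman allocation: n_h = n · N_h S_h / Σ N_i S_i, with n = 501.
  stratum Small: N_h·S_h = 3800·6.3 = 23940.00
  stratum Large: N_h·S_h = 2400·7.5 = 18000.00
Σ N_h S_h = 41940.00
n for stratum Large = 501·18000.00/41940.00 = 215.021 → 215

215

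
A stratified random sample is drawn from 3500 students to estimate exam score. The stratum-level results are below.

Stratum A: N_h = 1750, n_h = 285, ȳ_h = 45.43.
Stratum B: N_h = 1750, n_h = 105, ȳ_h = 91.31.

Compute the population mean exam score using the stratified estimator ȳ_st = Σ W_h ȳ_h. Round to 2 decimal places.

ȳ_st ≈ 68.37

N = Σ N_h = 3500. Stratum weights W_h = N_h/N.
ȳ_st = (1750·45.43 + 1750·91.31) / 3500 = 68.3700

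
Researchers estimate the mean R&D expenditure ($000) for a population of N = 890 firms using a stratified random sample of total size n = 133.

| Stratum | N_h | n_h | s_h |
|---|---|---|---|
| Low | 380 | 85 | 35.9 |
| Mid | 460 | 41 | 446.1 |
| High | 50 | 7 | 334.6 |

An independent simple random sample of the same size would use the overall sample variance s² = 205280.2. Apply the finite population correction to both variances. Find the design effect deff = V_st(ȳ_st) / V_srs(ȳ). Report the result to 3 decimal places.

V̂(ȳ_st) = Σ W_h² (1 − n_h/N_h) s_h²/n_h, with W_h = N_h/N and N = 890:
  stratum Low: (380/890)²·(1 − 85/380)·35.9²/85 = 2.14583
  stratum Mid: (460/890)²·(1 − 41/460)·446.1²/41 = 1181.06
  stratum High: (50/890)²·(1 − 7/50)·334.6²/7 = 43.4122
V_st = 1226.62
V_srs = (1 − 133/890)·205280.2/133 = 1312.81
deff = V_st / V_srs = 1226.62/1312.81 = 0.9343

deff ≈ 0.934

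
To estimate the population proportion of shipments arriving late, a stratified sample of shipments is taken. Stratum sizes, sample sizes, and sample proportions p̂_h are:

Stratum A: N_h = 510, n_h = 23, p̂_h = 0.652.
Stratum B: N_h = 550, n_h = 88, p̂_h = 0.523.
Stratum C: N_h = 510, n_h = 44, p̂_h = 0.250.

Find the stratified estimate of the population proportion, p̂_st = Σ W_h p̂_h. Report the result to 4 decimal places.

N = 1570; stratum weights W_h = N_h/N.
p̂_st = Σ W_h p̂_h = (510·0.652 + 550·0.523 + 510·0.250)/1570 = 0.47622

p̂_st ≈ 0.4762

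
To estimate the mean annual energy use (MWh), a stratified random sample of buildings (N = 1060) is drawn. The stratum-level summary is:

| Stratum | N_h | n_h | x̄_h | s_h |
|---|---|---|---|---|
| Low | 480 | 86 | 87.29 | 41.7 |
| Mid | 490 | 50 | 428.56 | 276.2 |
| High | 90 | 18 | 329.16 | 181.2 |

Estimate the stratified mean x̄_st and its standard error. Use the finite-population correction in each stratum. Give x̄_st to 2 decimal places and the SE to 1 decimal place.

x̄_st ≈ 265.58, SE ≈ 17.5

x̄_st = Σ W_h x̄_h = (480·87.29 + 490·428.56 + 90·329.16)/1060 = 265.58302
V̂(x̄_st) = Σ W_h² (1 − n_h/N_h) s_h²/n_h, with W_h = N_h/N and N = 1060:
  stratum Low: (480/1060)²·(1 − 86/480)·41.7²/86 = 3.40329
  stratum Mid: (490/1060)²·(1 − 50/490)·276.2²/50 = 292.762
  stratum High: (90/1060)²·(1 − 18/90)·181.2²/18 = 10.5198
V̂(x̄_st) = 306.685
SE(x̄_st) = √306.685 = 17.5124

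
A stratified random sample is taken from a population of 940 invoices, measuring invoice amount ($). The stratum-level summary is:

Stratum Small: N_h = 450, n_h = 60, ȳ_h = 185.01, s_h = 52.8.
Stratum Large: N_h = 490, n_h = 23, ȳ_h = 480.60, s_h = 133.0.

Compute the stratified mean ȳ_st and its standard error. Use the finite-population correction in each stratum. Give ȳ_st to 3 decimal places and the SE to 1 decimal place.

ȳ_st = Σ W_h ȳ_h = (450·185.01 + 490·480.60)/940 = 339.09415
V̂(ȳ_st) = Σ W_h² (1 − n_h/N_h) s_h²/n_h, with W_h = N_h/N and N = 940:
  stratum Small: (450/940)²·(1 − 60/450)·52.8²/60 = 9.22865
  stratum Large: (490/940)²·(1 − 23/490)·133.0²/23 = 199.174
V̂(ȳ_st) = 208.403
SE(ȳ_st) = √208.403 = 14.4362

ȳ_st ≈ 339.094, SE ≈ 14.4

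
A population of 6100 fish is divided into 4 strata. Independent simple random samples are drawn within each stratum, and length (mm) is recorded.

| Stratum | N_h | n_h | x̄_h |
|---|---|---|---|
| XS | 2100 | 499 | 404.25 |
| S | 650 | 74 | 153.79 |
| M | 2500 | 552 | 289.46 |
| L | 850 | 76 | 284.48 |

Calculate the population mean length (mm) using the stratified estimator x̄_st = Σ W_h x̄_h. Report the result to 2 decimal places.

N = Σ N_h = 6100. Stratum weights W_h = N_h/N.
x̄_st = (2100·404.25 + 650·153.79 + 2500·289.46 + 850·284.48) / 6100 = 313.8273

x̄_st ≈ 313.83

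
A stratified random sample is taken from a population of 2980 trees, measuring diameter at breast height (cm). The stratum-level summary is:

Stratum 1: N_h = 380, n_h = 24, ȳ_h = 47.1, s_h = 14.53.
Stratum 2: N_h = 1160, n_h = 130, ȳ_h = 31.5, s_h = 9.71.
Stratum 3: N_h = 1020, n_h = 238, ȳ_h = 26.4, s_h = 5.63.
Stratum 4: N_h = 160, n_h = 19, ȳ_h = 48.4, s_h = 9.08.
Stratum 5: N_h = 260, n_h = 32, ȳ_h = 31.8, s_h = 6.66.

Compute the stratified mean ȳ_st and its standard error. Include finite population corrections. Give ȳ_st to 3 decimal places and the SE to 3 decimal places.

ȳ_st = Σ W_h ȳ_h = (380·47.1 + 1160·31.5 + 1020·26.4 + 160·48.4 + 260·31.8)/2980 = 32.67718
V̂(ȳ_st) = Σ W_h² (1 − n_h/N_h) s_h²/n_h, with W_h = N_h/N and N = 2980:
  stratum 1: (380/2980)²·(1 − 24/380)·14.53²/24 = 0.134005
  stratum 2: (1160/2980)²·(1 − 130/1160)·9.71²/130 = 0.0975793
  stratum 3: (1020/2980)²·(1 − 238/1020)·5.63²/238 = 0.0119623
  stratum 4: (160/2980)²·(1 − 19/160)·9.08²/19 = 0.0110236
  stratum 5: (260/2980)²·(1 − 32/260)·6.66²/32 = 0.00925282
V̂(ȳ_st) = 0.263823
SE(ȳ_st) = √0.263823 = 0.513637

ȳ_st ≈ 32.677, SE ≈ 0.514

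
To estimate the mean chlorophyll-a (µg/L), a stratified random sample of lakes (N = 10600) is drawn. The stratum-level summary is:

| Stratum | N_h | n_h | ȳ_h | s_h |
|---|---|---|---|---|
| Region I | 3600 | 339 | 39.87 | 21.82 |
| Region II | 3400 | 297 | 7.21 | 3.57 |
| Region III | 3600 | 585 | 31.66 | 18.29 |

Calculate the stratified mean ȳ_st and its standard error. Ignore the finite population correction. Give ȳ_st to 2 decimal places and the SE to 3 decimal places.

ȳ_st = Σ W_h ȳ_h = (3600·39.87 + 3400·7.21 + 3600·31.66)/10600 = 26.60585
V̂(ȳ_st) = Σ W_h² s_h²/n_h, with W_h = N_h/N and N = 10600:
  stratum Region I: (3600/10600)²·21.82²/339 = 0.161996
  stratum Region II: (3400/10600)²·3.57²/297 = 0.00441495
  stratum Region III: (3600/10600)²·18.29²/585 = 0.0659576
V̂(ȳ_st) = 0.232368
SE(ȳ_st) = √0.232368 = 0.482046

ȳ_st ≈ 26.61, SE ≈ 0.482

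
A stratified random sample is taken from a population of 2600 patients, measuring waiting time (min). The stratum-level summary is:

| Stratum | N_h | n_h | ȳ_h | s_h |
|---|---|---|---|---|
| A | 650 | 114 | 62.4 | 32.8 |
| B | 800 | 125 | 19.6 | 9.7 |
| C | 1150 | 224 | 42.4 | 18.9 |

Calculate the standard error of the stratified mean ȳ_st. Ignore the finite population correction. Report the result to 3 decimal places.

V̂(ȳ_st) = Σ W_h² s_h²/n_h, with W_h = N_h/N and N = 2600:
  stratum A: (650/2600)²·32.8²/114 = 0.589825
  stratum B: (800/2600)²·9.7²/125 = 0.0712634
  stratum C: (1150/2600)²·18.9²/224 = 0.311978
V̂(ȳ_st) = 0.973066
SE(ȳ_st) = √0.973066 = 0.986441

SE(ȳ_st) ≈ 0.986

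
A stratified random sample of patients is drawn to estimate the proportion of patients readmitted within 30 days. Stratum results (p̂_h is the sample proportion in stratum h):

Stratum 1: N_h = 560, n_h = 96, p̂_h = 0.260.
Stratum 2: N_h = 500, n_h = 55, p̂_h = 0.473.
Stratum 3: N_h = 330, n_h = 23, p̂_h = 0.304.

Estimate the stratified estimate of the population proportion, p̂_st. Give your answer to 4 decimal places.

N = 1390; stratum weights W_h = N_h/N.
p̂_st = Σ W_h p̂_h = (560·0.260 + 500·0.473 + 330·0.304)/1390 = 0.34706

p̂_st ≈ 0.3471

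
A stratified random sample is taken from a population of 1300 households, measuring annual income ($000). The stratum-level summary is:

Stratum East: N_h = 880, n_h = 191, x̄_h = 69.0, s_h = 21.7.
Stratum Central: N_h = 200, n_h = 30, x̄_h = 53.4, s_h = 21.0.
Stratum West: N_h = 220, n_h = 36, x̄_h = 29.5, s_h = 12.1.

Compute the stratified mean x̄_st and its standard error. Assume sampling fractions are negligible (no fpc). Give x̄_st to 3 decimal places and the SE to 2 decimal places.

x̄_st ≈ 59.915, SE ≈ 1.26

x̄_st = Σ W_h x̄_h = (880·69.0 + 200·53.4 + 220·29.5)/1300 = 59.91538
V̂(x̄_st) = Σ W_h² s_h²/n_h, with W_h = N_h/N and N = 1300:
  stratum East: (880/1300)²·21.7²/191 = 1.1297
  stratum Central: (200/1300)²·21.0²/30 = 0.347929
  stratum West: (220/1300)²·12.1²/36 = 0.116473
V̂(x̄_st) = 1.59411
SE(x̄_st) = √1.59411 = 1.26258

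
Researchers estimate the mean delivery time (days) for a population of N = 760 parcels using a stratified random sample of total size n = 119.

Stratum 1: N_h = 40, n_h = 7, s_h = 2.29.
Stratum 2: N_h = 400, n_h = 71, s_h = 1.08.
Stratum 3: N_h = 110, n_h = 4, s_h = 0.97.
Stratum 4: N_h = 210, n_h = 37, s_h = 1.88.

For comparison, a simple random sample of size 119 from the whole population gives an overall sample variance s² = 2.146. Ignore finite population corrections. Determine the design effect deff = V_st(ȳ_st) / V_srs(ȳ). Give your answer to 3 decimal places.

V̂(ȳ_st) = Σ W_h² s_h²/n_h, with W_h = N_h/N and N = 760:
  stratum 1: (40/760)²·2.29²/7 = 0.00207523
  stratum 2: (400/760)²·1.08²/71 = 0.00455074
  stratum 3: (110/760)²·0.97²/4 = 0.00492767
  stratum 4: (210/760)²·1.88²/37 = 0.00729332
V_st = 0.018847
V_srs = s²/n = 2.146/119 = 0.0180336
deff = V_st / V_srs = 0.018847/0.0180336 = 1.0451

deff ≈ 1.045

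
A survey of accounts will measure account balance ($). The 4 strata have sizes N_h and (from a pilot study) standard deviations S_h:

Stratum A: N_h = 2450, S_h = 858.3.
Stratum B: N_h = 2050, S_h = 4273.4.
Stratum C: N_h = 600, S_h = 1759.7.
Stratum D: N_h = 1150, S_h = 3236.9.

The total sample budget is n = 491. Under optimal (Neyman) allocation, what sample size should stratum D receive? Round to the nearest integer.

117

Neyman allocation: n_h = n · N_h S_h / Σ N_i S_i, with n = 491.
  stratum A: N_h·S_h = 2450·858.3 = 2102835.00
  stratum B: N_h·S_h = 2050·4273.4 = 8760470.00
  stratum C: N_h·S_h = 600·1759.7 = 1055820.00
  stratum D: N_h·S_h = 1150·3236.9 = 3722435.00
Σ N_h S_h = 15641560.00
n for stratum D = 491·3722435.00/15641560.00 = 116.850 → 117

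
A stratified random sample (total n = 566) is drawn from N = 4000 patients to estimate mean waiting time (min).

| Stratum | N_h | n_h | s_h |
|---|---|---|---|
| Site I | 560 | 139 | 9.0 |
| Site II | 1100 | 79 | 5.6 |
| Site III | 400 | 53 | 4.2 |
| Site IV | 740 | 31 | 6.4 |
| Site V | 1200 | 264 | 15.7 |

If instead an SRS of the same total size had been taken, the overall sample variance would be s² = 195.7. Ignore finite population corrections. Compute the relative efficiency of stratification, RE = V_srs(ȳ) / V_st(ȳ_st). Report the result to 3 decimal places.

RE ≈ 1.987

V̂(ȳ_st) = Σ W_h² s_h²/n_h, with W_h = N_h/N and N = 4000:
  stratum Site I: (560/4000)²·9.0²/139 = 0.0114216
  stratum Site II: (1100/4000)²·5.6²/79 = 0.0300203
  stratum Site III: (400/4000)²·4.2²/53 = 0.0033283
  stratum Site IV: (740/4000)²·6.4²/31 = 0.0452212
  stratum Site V: (1200/4000)²·15.7²/264 = 0.0840307
V_st = 0.174022
V_srs = s²/n = 195.7/566 = 0.34576
Relative efficiency = V_srs / V_st = 0.34576/0.174022 = 1.9869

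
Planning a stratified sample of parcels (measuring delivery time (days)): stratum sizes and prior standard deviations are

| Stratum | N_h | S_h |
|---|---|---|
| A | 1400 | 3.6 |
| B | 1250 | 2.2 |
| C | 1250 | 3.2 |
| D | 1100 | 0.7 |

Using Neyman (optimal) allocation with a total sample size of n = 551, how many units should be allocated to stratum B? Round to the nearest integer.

Neyman allocation: n_h = n · N_h S_h / Σ N_i S_i, with n = 551.
  stratum A: N_h·S_h = 1400·3.6 = 5040.00
  stratum B: N_h·S_h = 1250·2.2 = 2750.00
  stratum C: N_h·S_h = 1250·3.2 = 4000.00
  stratum D: N_h·S_h = 1100·0.7 = 770.00
Σ N_h S_h = 12560.00
n for stratum B = 551·2750.00/12560.00 = 120.641 → 121

121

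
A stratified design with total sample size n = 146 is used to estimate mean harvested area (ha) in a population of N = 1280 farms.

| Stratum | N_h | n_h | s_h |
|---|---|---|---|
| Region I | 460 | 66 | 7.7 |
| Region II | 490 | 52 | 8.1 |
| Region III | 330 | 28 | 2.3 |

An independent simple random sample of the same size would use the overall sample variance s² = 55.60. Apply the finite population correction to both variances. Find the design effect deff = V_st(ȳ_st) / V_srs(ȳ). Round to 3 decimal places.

V̂(ȳ_st) = Σ W_h² (1 − n_h/N_h) s_h²/n_h, with W_h = N_h/N and N = 1280:
  stratum Region I: (460/1280)²·(1 − 66/460)·7.7²/66 = 0.0993737
  stratum Region II: (490/1280)²·(1 − 52/490)·8.1²/52 = 0.165279
  stratum Region III: (330/1280)²·(1 − 28/330)·2.3²/28 = 0.0114921
V_st = 0.276145
V_srs = (1 − 146/1280)·55.60/146 = 0.337384
deff = V_st / V_srs = 0.276145/0.337384 = 0.8185

deff ≈ 0.818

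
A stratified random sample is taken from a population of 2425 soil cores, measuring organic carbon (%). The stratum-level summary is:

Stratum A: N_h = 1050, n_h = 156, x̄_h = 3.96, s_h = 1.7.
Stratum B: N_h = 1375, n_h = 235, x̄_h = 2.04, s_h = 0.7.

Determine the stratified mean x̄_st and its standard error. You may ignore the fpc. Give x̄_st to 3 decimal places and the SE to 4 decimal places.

x̄_st = Σ W_h x̄_h = (1050·3.96 + 1375·2.04)/2425 = 2.87134
V̂(x̄_st) = Σ W_h² s_h²/n_h, with W_h = N_h/N and N = 2425:
  stratum A: (1050/2425)²·1.7²/156 = 0.00347319
  stratum B: (1375/2425)²·0.7²/235 = 0.000670363
V̂(x̄_st) = 0.00414355
SE(x̄_st) = √0.00414355 = 0.0643704

x̄_st ≈ 2.871, SE ≈ 0.0644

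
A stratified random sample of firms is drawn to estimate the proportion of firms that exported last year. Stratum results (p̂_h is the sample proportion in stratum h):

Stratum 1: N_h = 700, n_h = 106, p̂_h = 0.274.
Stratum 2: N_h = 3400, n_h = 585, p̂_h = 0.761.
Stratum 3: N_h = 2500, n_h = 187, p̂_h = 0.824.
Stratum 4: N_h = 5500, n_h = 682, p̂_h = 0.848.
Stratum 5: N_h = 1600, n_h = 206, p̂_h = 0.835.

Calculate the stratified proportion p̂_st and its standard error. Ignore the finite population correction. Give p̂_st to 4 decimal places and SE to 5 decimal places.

p̂_st ≈ 0.7912, SE ≈ 0.00947

N = 13700; stratum weights W_h = N_h/N.
p̂_st = Σ W_h p̂_h = (700·0.274 + 3400·0.761 + 2500·0.824 + 5500·0.848 + 1600·0.835)/13700 = 0.79118
V̂(p̂_st) = Σ W_h² p̂_h(1−p̂_h)/(n_h−1):
  stratum 1: (700/13700)²·0.274·0.726/105 = 4.94599e-06
  stratum 2: (3400/13700)²·0.761·0.239/584 = 1.91817e-05
  stratum 3: (2500/13700)²·0.824·0.176/186 = 2.59637e-05
  stratum 4: (5500/13700)²·0.848·0.152/681 = 3.05054e-05
  stratum 5: (1600/13700)²·0.835·0.165/205 = 9.16675e-06
V̂(p̂_st) = 8.97634e-05; SE = √V̂ = 0.00947436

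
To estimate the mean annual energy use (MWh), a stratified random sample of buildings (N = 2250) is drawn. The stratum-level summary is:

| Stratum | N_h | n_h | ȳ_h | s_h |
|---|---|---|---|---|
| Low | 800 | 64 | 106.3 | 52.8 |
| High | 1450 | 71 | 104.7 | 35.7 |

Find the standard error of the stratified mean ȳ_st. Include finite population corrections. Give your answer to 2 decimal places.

SE(ȳ_st) ≈ 3.49

V̂(ȳ_st) = Σ W_h² (1 − n_h/N_h) s_h²/n_h, with W_h = N_h/N and N = 2250:
  stratum Low: (800/2250)²·(1 − 64/800)·52.8²/64 = 5.0663
  stratum High: (1450/2250)²·(1 − 71/1450)·35.7²/71 = 7.08998
V̂(ȳ_st) = 12.1563
SE(ȳ_st) = √12.1563 = 3.48659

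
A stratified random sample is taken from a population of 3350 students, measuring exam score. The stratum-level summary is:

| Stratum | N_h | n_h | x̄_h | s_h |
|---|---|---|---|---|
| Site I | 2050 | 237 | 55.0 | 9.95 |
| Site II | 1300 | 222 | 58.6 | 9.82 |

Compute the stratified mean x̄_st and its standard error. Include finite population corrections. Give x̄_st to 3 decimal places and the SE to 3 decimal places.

x̄_st = Σ W_h x̄_h = (2050·55.0 + 1300·58.6)/3350 = 56.39701
V̂(x̄_st) = Σ W_h² (1 − n_h/N_h) s_h²/n_h, with W_h = N_h/N and N = 3350:
  stratum Site I: (2050/3350)²·(1 − 237/2050)·9.95²/237 = 0.138344
  stratum Site II: (1300/3350)²·(1 − 222/1300)·9.82²/222 = 0.0542429
V̂(x̄_st) = 0.192587
SE(x̄_st) = √0.192587 = 0.438847

x̄_st ≈ 56.397, SE ≈ 0.439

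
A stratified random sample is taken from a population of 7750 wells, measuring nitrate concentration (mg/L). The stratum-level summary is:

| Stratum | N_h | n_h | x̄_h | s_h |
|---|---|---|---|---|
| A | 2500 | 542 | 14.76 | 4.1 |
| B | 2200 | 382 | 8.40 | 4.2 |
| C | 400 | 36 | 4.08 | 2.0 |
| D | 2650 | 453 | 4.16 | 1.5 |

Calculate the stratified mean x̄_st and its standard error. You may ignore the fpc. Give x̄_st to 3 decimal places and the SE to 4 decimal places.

x̄_st ≈ 8.779, SE ≈ 0.0885

x̄_st = Σ W_h x̄_h = (2500·14.76 + 2200·8.40 + 400·4.08 + 2650·4.16)/7750 = 8.77884
V̂(x̄_st) = Σ W_h² s_h²/n_h, with W_h = N_h/N and N = 7750:
  stratum A: (2500/7750)²·4.1²/542 = 0.00322734
  stratum B: (2200/7750)²·4.2²/382 = 0.00372115
  stratum C: (400/7750)²·2.0²/36 = 0.000295988
  stratum D: (2650/7750)²·1.5²/453 = 0.000580728
V̂(x̄_st) = 0.00782521
SE(x̄_st) = √0.00782521 = 0.0884602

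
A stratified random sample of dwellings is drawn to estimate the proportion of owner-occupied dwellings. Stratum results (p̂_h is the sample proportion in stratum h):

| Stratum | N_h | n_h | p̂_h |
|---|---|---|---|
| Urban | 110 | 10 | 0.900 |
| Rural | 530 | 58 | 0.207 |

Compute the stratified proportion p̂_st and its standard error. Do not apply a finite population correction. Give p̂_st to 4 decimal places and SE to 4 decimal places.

N = 640; stratum weights W_h = N_h/N.
p̂_st = Σ W_h p̂_h = (110·0.900 + 530·0.207)/640 = 0.32611
V̂(p̂_st) = Σ W_h² p̂_h(1−p̂_h)/(n_h−1):
  stratum Urban: (110/640)²·0.900·0.100/9 = 0.00029541
  stratum Rural: (530/640)²·0.207·0.793/57 = 0.00197497
V̂(p̂_st) = 0.00227038; SE = √V̂ = 0.0476485

p̂_st ≈ 0.3261, SE ≈ 0.0476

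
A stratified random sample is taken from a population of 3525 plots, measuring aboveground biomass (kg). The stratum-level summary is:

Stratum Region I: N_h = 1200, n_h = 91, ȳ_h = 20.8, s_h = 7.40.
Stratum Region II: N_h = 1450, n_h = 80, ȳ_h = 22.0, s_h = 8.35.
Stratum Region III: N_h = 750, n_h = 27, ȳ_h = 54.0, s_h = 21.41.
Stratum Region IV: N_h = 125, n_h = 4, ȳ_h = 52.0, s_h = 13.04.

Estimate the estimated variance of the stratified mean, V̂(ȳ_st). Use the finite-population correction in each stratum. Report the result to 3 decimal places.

V̂(ȳ_st) ≈ 0.996

V̂(ȳ_st) = Σ W_h² (1 − n_h/N_h) s_h²/n_h, with W_h = N_h/N and N = 3525:
  stratum Region I: (1200/3525)²·(1 − 91/1200)·7.40²/91 = 0.0644491
  stratum Region II: (1450/3525)²·(1 − 80/1450)·8.35²/80 = 0.139333
  stratum Region III: (750/3525)²·(1 − 27/750)·21.41²/27 = 0.740885
  stratum Region IV: (125/3525)²·(1 − 4/125)·13.04²/4 = 0.0517455
V̂(ȳ_st) = 0.996412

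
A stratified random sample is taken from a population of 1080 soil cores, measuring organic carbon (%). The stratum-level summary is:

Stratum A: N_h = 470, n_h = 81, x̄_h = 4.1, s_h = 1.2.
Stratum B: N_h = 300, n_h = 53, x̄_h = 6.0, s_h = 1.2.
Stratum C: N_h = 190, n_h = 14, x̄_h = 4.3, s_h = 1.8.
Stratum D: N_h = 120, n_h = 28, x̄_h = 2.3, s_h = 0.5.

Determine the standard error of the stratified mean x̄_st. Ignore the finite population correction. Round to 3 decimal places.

V̂(x̄_st) = Σ W_h² s_h²/n_h, with W_h = N_h/N and N = 1080:
  stratum A: (470/1080)²·1.2²/81 = 0.00336686
  stratum B: (300/1080)²·1.2²/53 = 0.00209644
  stratum C: (190/1080)²·1.8²/14 = 0.0071627
  stratum D: (120/1080)²·0.5²/28 = 0.000110229
V̂(x̄_st) = 0.0127362
SE(x̄_st) = √0.0127362 = 0.112855

SE(x̄_st) ≈ 0.113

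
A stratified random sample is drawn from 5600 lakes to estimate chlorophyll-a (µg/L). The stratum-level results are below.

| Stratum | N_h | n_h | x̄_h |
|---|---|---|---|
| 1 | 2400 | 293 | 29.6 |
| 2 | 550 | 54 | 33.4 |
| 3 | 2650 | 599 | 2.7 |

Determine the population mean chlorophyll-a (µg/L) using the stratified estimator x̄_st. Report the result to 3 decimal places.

N = Σ N_h = 5600. Stratum weights W_h = N_h/N.
x̄_st = (2400·29.6 + 550·33.4 + 2650·2.7) / 5600 = 17.24375

x̄_st ≈ 17.244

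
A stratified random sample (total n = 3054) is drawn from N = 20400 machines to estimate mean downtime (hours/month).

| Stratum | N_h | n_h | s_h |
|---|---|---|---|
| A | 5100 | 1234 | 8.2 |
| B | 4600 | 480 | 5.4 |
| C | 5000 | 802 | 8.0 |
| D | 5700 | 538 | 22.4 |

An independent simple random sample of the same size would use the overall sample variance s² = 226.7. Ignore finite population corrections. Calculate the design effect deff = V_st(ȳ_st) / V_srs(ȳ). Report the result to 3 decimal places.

deff ≈ 1.133

V̂(ȳ_st) = Σ W_h² s_h²/n_h, with W_h = N_h/N and N = 20400:
  stratum A: (5100/20400)²·8.2²/1234 = 0.00340559
  stratum B: (4600/20400)²·5.4²/480 = 0.00308888
  stratum C: (5000/20400)²·8.0²/802 = 0.00479386
  stratum D: (5700/20400)²·22.4²/538 = 0.072812
V_st = 0.0841004
V_srs = s²/n = 226.7/3054 = 0.0742305
deff = V_st / V_srs = 0.0841004/0.0742305 = 1.1330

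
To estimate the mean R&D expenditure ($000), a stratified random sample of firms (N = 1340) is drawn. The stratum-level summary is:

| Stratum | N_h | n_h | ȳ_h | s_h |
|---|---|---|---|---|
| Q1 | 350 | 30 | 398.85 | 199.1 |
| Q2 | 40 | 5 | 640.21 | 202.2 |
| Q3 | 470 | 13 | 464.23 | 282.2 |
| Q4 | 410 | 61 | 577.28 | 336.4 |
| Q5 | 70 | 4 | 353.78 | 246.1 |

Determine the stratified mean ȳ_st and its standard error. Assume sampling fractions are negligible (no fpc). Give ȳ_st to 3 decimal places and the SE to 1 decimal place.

ȳ_st ≈ 481.226, SE ≈ 32.7

ȳ_st = Σ W_h ȳ_h = (350·398.85 + 40·640.21 + 470·464.23 + 410·577.28 + 70·353.78)/1340 = 481.22642
V̂(ȳ_st) = Σ W_h² s_h²/n_h, with W_h = N_h/N and N = 1340:
  stratum Q1: (350/1340)²·199.1²/30 = 90.1463
  stratum Q2: (40/1340)²·202.2²/5 = 7.28623
  stratum Q3: (470/1340)²·282.2²/13 = 753.628
  stratum Q4: (410/1340)²·336.4²/61 = 173.676
  stratum Q5: (70/1340)²·246.1²/4 = 41.319
V̂(ȳ_st) = 1066.06
SE(ȳ_st) = √1066.06 = 32.6505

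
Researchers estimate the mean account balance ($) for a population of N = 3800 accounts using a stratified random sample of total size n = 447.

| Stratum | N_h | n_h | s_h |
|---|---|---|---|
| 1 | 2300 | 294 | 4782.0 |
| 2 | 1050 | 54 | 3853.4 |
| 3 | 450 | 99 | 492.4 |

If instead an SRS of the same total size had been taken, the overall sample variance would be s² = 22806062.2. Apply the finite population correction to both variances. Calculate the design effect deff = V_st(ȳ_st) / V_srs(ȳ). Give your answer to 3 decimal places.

deff ≈ 0.995

V̂(ȳ_st) = Σ W_h² (1 − n_h/N_h) s_h²/n_h, with W_h = N_h/N and N = 3800:
  stratum 1: (2300/3800)²·(1 − 294/2300)·4782.0²/294 = 24852.1
  stratum 2: (1050/3800)²·(1 − 54/1050)·3853.4²/54 = 19914.8
  stratum 3: (450/3800)²·(1 − 99/450)·492.4²/99 = 26.7888
V_st = 44793.7
V_srs = (1 − 447/3800)·22806062.2/447 = 45018.7
deff = V_st / V_srs = 44793.7/45018.7 = 0.9950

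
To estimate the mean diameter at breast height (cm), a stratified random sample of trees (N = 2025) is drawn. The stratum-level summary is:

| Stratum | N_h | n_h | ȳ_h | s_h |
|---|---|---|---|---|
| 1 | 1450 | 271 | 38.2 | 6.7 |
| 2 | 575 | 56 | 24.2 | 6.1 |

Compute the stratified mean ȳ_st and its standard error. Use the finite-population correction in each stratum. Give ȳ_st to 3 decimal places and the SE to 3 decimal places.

ȳ_st ≈ 34.225, SE ≈ 0.343

ȳ_st = Σ W_h ȳ_h = (1450·38.2 + 575·24.2)/2025 = 34.22469
V̂(ȳ_st) = Σ W_h² (1 − n_h/N_h) s_h²/n_h, with W_h = N_h/N and N = 2025:
  stratum 1: (1450/2025)²·(1 − 271/1450)·6.7²/271 = 0.0690577
  stratum 2: (575/2025)²·(1 − 56/575)·6.1²/56 = 0.0483567
V̂(ȳ_st) = 0.117414
SE(ȳ_st) = √0.117414 = 0.342658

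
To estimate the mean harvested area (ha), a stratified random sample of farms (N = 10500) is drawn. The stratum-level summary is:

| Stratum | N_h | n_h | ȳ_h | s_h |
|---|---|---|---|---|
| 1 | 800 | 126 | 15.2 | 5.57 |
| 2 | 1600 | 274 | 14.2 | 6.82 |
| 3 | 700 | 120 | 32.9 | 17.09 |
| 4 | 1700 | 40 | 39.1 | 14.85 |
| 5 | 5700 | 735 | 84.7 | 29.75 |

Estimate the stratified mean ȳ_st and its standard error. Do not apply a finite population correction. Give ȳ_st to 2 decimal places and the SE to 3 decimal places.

ȳ_st ≈ 57.83, SE ≈ 0.718

ȳ_st = Σ W_h ȳ_h = (800·15.2 + 1600·14.2 + 700·32.9 + 1700·39.1 + 5700·84.7)/10500 = 57.82571
V̂(ȳ_st) = Σ W_h² s_h²/n_h, with W_h = N_h/N and N = 10500:
  stratum 1: (800/10500)²·5.57²/126 = 0.00142936
  stratum 2: (1600/10500)²·6.82²/274 = 0.00394166
  stratum 3: (700/10500)²·17.09²/120 = 0.0108173
  stratum 4: (1700/10500)²·14.85²/40 = 0.144515
  stratum 5: (5700/10500)²·29.75²/735 = 0.354861
V̂(ȳ_st) = 0.515564
SE(ȳ_st) = √0.515564 = 0.718028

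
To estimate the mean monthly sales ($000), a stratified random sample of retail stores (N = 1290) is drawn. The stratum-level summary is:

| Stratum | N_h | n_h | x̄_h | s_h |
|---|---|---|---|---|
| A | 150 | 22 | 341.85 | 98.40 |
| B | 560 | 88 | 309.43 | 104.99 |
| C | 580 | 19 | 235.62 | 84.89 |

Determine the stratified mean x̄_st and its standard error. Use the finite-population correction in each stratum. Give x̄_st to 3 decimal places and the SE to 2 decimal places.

x̄_st ≈ 280.014, SE ≈ 9.96

x̄_st = Σ W_h x̄_h = (150·341.85 + 560·309.43 + 580·235.62)/1290 = 280.01388
V̂(x̄_st) = Σ W_h² (1 − n_h/N_h) s_h²/n_h, with W_h = N_h/N and N = 1290:
  stratum A: (150/1290)²·(1 − 22/150)·98.40²/22 = 5.07796
  stratum B: (560/1290)²·(1 − 88/560)·104.99²/88 = 19.8959
  stratum C: (580/1290)²·(1 − 19/580)·84.89²/19 = 74.1602
V̂(x̄_st) = 99.1341
SE(x̄_st) = √99.1341 = 9.95661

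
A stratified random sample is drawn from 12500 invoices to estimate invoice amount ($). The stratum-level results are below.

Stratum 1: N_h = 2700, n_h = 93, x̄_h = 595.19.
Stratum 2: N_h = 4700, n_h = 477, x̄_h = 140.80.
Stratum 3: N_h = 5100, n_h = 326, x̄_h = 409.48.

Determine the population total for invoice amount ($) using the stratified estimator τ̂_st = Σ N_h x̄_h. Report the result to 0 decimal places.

τ̂_st ≈ 4357121

τ̂_st = Σ N_h x̄_h = 2700·595.19 + 4700·140.80 + 5100·409.48 = 4357121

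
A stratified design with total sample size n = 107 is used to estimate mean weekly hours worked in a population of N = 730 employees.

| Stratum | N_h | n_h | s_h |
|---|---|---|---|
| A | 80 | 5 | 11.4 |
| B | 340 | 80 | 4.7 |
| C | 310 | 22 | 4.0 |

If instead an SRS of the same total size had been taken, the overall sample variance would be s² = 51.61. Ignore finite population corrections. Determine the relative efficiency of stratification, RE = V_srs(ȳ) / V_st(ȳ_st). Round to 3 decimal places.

V̂(ȳ_st) = Σ W_h² s_h²/n_h, with W_h = N_h/N and N = 730:
  stratum A: (80/730)²·11.4²/5 = 0.312158
  stratum B: (340/730)²·4.7²/80 = 0.0598988
  stratum C: (310/730)²·4.0²/22 = 0.131152
V_st = 0.503208
V_srs = s²/n = 51.61/107 = 0.482336
Relative efficiency = V_srs / V_st = 0.482336/0.503208 = 0.9585

RE ≈ 0.959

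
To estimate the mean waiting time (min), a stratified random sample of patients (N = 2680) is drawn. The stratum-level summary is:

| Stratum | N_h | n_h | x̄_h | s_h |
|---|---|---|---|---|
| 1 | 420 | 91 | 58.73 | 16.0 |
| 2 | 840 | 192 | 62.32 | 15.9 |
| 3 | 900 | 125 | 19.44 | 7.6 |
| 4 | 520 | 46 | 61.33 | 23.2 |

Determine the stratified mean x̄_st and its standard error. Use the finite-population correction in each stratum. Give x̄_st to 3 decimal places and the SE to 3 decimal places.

x̄_st ≈ 47.165, SE ≈ 0.775

x̄_st = Σ W_h x̄_h = (420·58.73 + 840·62.32 + 900·19.44 + 520·61.33)/2680 = 47.16530
V̂(x̄_st) = Σ W_h² (1 − n_h/N_h) s_h²/n_h, with W_h = N_h/N and N = 2680:
  stratum 1: (420/2680)²·(1 − 91/420)·16.0²/91 = 0.054122
  stratum 2: (840/2680)²·(1 − 192/840)·15.9²/192 = 0.0997879
  stratum 3: (900/2680)²·(1 − 125/900)·7.6²/125 = 0.0448737
  stratum 4: (520/2680)²·(1 − 46/520)·23.2²/46 = 0.401541
V̂(x̄_st) = 0.600325
SE(x̄_st) = √0.600325 = 0.774806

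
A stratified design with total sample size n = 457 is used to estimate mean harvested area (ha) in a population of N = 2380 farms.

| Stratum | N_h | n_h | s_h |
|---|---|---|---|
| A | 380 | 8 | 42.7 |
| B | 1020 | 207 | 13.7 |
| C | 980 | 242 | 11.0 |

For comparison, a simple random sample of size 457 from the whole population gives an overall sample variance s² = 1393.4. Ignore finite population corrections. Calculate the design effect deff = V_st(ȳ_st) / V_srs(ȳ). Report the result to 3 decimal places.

deff ≈ 1.988

V̂(ȳ_st) = Σ W_h² s_h²/n_h, with W_h = N_h/N and N = 2380:
  stratum A: (380/2380)²·42.7²/8 = 5.81004
  stratum B: (1020/2380)²·13.7²/207 = 0.166539
  stratum C: (980/2380)²·11.0²/242 = 0.0847751
V_st = 6.06135
V_srs = s²/n = 1393.4/457 = 3.04902
deff = V_st / V_srs = 6.06135/3.04902 = 1.9880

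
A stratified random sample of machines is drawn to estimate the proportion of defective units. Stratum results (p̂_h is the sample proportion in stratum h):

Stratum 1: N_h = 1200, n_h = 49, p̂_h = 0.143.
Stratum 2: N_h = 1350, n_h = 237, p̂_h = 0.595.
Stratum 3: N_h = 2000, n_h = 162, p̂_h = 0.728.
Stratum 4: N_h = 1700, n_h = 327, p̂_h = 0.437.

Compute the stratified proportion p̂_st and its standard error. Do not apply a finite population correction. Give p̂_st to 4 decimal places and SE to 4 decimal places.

N = 6250; stratum weights W_h = N_h/N.
p̂_st = Σ W_h p̂_h = (1200·0.143 + 1350·0.595 + 2000·0.728 + 1700·0.437)/6250 = 0.50780
V̂(p̂_st) = Σ W_h² p̂_h(1−p̂_h)/(n_h−1):
  stratum 1: (1200/6250)²·0.143·0.857/48 = 9.41192e-05
  stratum 2: (1350/6250)²·0.595·0.405/236 = 4.76395e-05
  stratum 3: (2000/6250)²·0.728·0.272/161 = 0.000125943
  stratum 4: (1700/6250)²·0.437·0.563/326 = 5.58355e-05
V̂(p̂_st) = 0.000323537; SE = √V̂ = 0.0179871

p̂_st ≈ 0.5078, SE ≈ 0.0180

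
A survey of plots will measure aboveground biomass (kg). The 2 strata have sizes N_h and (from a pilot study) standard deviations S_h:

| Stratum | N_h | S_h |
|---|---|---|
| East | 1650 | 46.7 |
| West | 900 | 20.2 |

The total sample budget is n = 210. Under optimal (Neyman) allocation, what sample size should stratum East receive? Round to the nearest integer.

170

Neyman allocation: n_h = n · N_h S_h / Σ N_i S_i, with n = 210.
  stratum East: N_h·S_h = 1650·46.7 = 77055.00
  stratum West: N_h·S_h = 900·20.2 = 18180.00
Σ N_h S_h = 95235.00
n for stratum East = 210·77055.00/95235.00 = 169.912 → 170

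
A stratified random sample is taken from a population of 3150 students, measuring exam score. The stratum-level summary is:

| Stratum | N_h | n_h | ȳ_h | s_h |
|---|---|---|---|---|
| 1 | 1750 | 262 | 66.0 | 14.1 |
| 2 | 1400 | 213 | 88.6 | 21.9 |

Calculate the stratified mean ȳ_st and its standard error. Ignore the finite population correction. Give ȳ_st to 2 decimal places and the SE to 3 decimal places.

ȳ_st ≈ 76.04, SE ≈ 0.824

ȳ_st = Σ W_h ȳ_h = (1750·66.0 + 1400·88.6)/3150 = 76.04444
V̂(ȳ_st) = Σ W_h² s_h²/n_h, with W_h = N_h/N and N = 3150:
  stratum 1: (1750/3150)²·14.1²/262 = 0.234203
  stratum 2: (1400/3150)²·21.9²/213 = 0.444778
V̂(ȳ_st) = 0.678981
SE(ȳ_st) = √0.678981 = 0.824003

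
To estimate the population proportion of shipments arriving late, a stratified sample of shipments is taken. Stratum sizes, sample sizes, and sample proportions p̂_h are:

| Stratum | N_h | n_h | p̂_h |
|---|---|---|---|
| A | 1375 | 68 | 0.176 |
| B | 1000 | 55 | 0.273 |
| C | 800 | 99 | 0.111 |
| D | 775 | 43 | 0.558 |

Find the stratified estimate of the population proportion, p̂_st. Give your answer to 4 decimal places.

N = 3950; stratum weights W_h = N_h/N.
p̂_st = Σ W_h p̂_h = (1375·0.176 + 1000·0.273 + 800·0.111 + 775·0.558)/3950 = 0.26234

p̂_st ≈ 0.2623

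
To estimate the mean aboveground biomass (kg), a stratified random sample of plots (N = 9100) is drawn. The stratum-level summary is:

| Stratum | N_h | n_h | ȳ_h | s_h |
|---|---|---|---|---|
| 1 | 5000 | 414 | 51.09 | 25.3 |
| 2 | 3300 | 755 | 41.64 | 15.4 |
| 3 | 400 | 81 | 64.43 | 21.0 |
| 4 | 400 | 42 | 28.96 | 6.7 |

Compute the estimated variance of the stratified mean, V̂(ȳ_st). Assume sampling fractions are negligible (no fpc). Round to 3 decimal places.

V̂(ȳ_st) = Σ W_h² s_h²/n_h, with W_h = N_h/N and N = 9100:
  stratum 1: (5000/9100)²·25.3²/414 = 0.466765
  stratum 2: (3300/9100)²·15.4²/755 = 0.0413085
  stratum 3: (400/9100)²·21.0²/81 = 0.0105194
  stratum 4: (400/9100)²·6.7²/42 = 0.00206508
V̂(ȳ_st) = 0.520658

V̂(ȳ_st) ≈ 0.521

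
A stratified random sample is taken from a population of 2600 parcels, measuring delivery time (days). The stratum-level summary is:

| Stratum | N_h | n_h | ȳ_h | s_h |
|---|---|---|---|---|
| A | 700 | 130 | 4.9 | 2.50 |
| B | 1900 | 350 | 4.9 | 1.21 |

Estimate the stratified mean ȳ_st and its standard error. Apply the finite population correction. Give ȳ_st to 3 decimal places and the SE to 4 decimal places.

ȳ_st = Σ W_h ȳ_h = (700·4.9 + 1900·4.9)/2600 = 4.90000
V̂(ȳ_st) = Σ W_h² (1 − n_h/N_h) s_h²/n_h, with W_h = N_h/N and N = 2600:
  stratum A: (700/2600)²·(1 − 130/700)·2.50²/130 = 0.00283768
  stratum B: (1900/2600)²·(1 − 350/1900)·1.21²/350 = 0.00182239
V̂(ȳ_st) = 0.00466007
SE(ȳ_st) = √0.00466007 = 0.0682647

ȳ_st ≈ 4.900, SE ≈ 0.0683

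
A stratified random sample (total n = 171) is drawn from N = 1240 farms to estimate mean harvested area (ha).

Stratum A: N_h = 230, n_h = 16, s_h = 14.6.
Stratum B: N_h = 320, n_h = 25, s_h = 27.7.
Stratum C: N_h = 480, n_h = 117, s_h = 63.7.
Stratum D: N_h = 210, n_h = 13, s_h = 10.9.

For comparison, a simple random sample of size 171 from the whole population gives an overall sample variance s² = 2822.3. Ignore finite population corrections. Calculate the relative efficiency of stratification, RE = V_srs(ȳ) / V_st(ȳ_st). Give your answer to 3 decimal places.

RE ≈ 2.073

V̂(ȳ_st) = Σ W_h² s_h²/n_h, with W_h = N_h/N and N = 1240:
  stratum A: (230/1240)²·14.6²/16 = 0.458351
  stratum B: (320/1240)²·27.7²/25 = 2.04398
  stratum C: (480/1240)²·63.7²/117 = 5.19675
  stratum D: (210/1240)²·10.9²/13 = 0.262123
V_st = 7.9612
V_srs = s²/n = 2822.3/171 = 16.5047
Relative efficiency = V_srs / V_st = 16.5047/7.9612 = 2.0731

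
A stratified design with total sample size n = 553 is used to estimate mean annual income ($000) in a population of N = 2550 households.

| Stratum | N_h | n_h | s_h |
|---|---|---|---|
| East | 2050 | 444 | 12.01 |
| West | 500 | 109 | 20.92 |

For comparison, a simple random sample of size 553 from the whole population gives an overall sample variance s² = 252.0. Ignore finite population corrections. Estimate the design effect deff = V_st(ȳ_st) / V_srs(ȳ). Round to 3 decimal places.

V̂(ȳ_st) = Σ W_h² s_h²/n_h, with W_h = N_h/N and N = 2550:
  stratum East: (2050/2550)²·12.01²/444 = 0.209957
  stratum West: (500/2550)²·20.92²/109 = 0.154368
V_st = 0.364325
V_srs = s²/n = 252.0/553 = 0.455696
deff = V_st / V_srs = 0.364325/0.455696 = 0.7995

deff ≈ 0.799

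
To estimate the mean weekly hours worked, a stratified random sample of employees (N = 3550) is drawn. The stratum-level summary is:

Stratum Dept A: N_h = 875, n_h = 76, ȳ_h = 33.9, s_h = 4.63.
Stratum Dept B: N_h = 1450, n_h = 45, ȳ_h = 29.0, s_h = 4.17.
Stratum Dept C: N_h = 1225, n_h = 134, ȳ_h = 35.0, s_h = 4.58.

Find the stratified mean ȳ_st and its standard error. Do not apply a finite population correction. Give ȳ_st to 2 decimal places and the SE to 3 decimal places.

ȳ_st = Σ W_h ȳ_h = (875·33.9 + 1450·29.0 + 1225·35.0)/3550 = 32.27817
V̂(ȳ_st) = Σ W_h² s_h²/n_h, with W_h = N_h/N and N = 3550:
  stratum Dept A: (875/3550)²·4.63²/76 = 0.0171359
  stratum Dept B: (1450/3550)²·4.17²/45 = 0.0644672
  stratum Dept C: (1225/3550)²·4.58²/134 = 0.0186398
V̂(ȳ_st) = 0.100243
SE(ȳ_st) = √0.100243 = 0.316612

ȳ_st ≈ 32.28, SE ≈ 0.317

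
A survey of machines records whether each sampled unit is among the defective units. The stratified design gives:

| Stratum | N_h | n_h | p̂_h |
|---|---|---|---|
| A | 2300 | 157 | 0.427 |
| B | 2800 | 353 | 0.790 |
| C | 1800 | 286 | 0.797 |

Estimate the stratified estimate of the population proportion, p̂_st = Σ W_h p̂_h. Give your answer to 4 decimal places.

p̂_st ≈ 0.6708

N = 6900; stratum weights W_h = N_h/N.
p̂_st = Σ W_h p̂_h = (2300·0.427 + 2800·0.790 + 1800·0.797)/6900 = 0.67083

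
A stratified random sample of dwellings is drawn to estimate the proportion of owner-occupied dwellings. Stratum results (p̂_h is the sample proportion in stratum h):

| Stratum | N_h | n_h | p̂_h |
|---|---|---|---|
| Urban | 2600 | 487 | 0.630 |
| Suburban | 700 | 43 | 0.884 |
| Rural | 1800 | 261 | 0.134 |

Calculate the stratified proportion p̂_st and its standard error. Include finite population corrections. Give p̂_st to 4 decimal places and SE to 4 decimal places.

p̂_st ≈ 0.4898, SE ≈ 0.0139

N = 5100; stratum weights W_h = N_h/N.
p̂_st = Σ W_h p̂_h = (2600·0.630 + 700·0.884 + 1800·0.134)/5100 = 0.48980
V̂(p̂_st) = Σ W_h² (1 − n_h/N_h) p̂_h(1−p̂_h)/(n_h−1):
  stratum Urban: (2600/5100)²·(1 − 487/2600)·0.630·0.370/486 = 0.000101307
  stratum Suburban: (700/5100)²·(1 − 43/700)·0.884·0.116/42 = 4.31702e-05
  stratum Rural: (1800/5100)²·(1 − 261/1800)·0.134·0.866/260 = 4.75357e-05
V̂(p̂_st) = 0.000192013; SE = √V̂ = 0.0138569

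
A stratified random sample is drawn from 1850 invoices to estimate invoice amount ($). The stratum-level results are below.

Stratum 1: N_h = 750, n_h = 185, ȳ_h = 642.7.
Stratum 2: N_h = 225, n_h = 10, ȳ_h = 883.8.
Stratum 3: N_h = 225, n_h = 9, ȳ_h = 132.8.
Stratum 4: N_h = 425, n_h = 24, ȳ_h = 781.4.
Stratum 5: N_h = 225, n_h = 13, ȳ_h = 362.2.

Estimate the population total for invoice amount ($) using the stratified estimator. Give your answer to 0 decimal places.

τ̂_st = Σ N_h ȳ_h = 750·642.7 + 225·883.8 + 225·132.8 + 425·781.4 + 225·362.2 = 1124350

τ̂_st ≈ 1124350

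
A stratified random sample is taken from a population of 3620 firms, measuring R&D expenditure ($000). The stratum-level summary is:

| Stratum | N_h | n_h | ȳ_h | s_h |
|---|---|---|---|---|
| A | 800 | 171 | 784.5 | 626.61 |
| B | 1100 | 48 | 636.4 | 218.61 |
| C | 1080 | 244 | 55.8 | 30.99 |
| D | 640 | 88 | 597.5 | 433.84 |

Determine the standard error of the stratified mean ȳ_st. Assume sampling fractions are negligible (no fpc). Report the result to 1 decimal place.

V̂(ȳ_st) = Σ W_h² s_h²/n_h, with W_h = N_h/N and N = 3620:
  stratum A: (800/3620)²·626.61²/171 = 112.14
  stratum B: (1100/3620)²·218.61²/48 = 91.9321
  stratum C: (1080/3620)²·30.99²/244 = 0.350335
  stratum D: (640/3620)²·433.84²/88 = 66.8528
V̂(ȳ_st) = 271.275
SE(ȳ_st) = √271.275 = 16.4704

SE(ȳ_st) ≈ 16.5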